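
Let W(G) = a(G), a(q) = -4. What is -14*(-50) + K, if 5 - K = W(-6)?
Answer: 709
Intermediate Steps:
W(G) = -4
K = 9 (K = 5 - 1*(-4) = 5 + 4 = 9)
-14*(-50) + K = -14*(-50) + 9 = 700 + 9 = 709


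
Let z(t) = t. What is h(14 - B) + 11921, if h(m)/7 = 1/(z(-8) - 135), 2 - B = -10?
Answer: 1704696/143 ≈ 11921.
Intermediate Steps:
B = 12 (B = 2 - 1*(-10) = 2 + 10 = 12)
h(m) = -7/143 (h(m) = 7/(-8 - 135) = 7/(-143) = 7*(-1/143) = -7/143)
h(14 - B) + 11921 = -7/143 + 11921 = 1704696/143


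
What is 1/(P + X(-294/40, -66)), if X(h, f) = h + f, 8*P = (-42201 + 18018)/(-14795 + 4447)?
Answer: -413920/30240117 ≈ -0.013688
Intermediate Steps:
P = 24183/82784 (P = ((-42201 + 18018)/(-14795 + 4447))/8 = (-24183/(-10348))/8 = (-24183*(-1/10348))/8 = (⅛)*(24183/10348) = 24183/82784 ≈ 0.29212)
X(h, f) = f + h
1/(P + X(-294/40, -66)) = 1/(24183/82784 + (-66 - 294/40)) = 1/(24183/82784 + (-66 - 294*1/40)) = 1/(24183/82784 + (-66 - 147/20)) = 1/(24183/82784 - 1467/20) = 1/(-30240117/413920) = -413920/30240117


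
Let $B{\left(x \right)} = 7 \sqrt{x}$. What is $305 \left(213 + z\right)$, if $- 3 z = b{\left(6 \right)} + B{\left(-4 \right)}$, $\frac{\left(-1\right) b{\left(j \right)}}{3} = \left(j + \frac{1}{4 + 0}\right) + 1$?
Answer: $\frac{268705}{4} - \frac{4270 i}{3} \approx 67176.0 - 1423.3 i$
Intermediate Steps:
$b{\left(j \right)} = - \frac{15}{4} - 3 j$ ($b{\left(j \right)} = - 3 \left(\left(j + \frac{1}{4 + 0}\right) + 1\right) = - 3 \left(\left(j + \frac{1}{4}\right) + 1\right) = - 3 \left(\left(\frac{1}{4} + j\right) + 1\right) = - 3 \left(\frac{5}{4} + j\right) = - \frac{15}{4} - 3 j$)
$z = \frac{29}{4} - \frac{14 i}{3}$ ($z = - \frac{\left(- \frac{15}{4} - 18\right) + 7 \sqrt{-4}}{3} = - \frac{\left(- \frac{15}{4} - 18\right) + 7 \cdot 2 i}{3} = - \frac{- \frac{87}{4} + 14 i}{3} = \frac{29}{4} - \frac{14 i}{3} \approx 7.25 - 4.6667 i$)
$305 \left(213 + z\right) = 305 \left(213 + \left(\frac{29}{4} - \frac{14 i}{3}\right)\right) = 305 \left(\frac{881}{4} - \frac{14 i}{3}\right) = \frac{268705}{4} - \frac{4270 i}{3}$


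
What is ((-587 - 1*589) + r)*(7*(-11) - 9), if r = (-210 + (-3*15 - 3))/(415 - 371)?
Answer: 1118043/11 ≈ 1.0164e+5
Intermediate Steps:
r = -129/22 (r = (-210 + (-45 - 3))/44 = (-210 - 48)*(1/44) = -258*1/44 = -129/22 ≈ -5.8636)
((-587 - 1*589) + r)*(7*(-11) - 9) = ((-587 - 1*589) - 129/22)*(7*(-11) - 9) = ((-587 - 589) - 129/22)*(-77 - 9) = (-1176 - 129/22)*(-86) = -26001/22*(-86) = 1118043/11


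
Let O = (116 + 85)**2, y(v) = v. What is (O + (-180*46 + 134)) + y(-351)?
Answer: 31904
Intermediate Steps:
O = 40401 (O = 201**2 = 40401)
(O + (-180*46 + 134)) + y(-351) = (40401 + (-180*46 + 134)) - 351 = (40401 + (-8280 + 134)) - 351 = (40401 - 8146) - 351 = 32255 - 351 = 31904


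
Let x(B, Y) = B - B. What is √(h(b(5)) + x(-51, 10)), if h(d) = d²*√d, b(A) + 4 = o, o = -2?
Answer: 6*6^(¼)*√I ≈ 6.6401 + 6.6401*I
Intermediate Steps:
b(A) = -6 (b(A) = -4 - 2 = -6)
x(B, Y) = 0
h(d) = d^(5/2)
√(h(b(5)) + x(-51, 10)) = √((-6)^(5/2) + 0) = √(36*I*√6 + 0) = √(36*I*√6) = 6*6^(¼)*√I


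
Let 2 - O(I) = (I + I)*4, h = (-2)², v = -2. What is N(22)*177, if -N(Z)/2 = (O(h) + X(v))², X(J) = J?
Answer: -362496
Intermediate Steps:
h = 4
O(I) = 2 - 8*I (O(I) = 2 - (I + I)*4 = 2 - 2*I*4 = 2 - 8*I)
N(Z) = -2048 (N(Z) = -2*((2 - 8*4) - 2)² = -2*((2 - 32) - 2)² = -2*(-30 - 2)² = -2*(-32)² = -2*1024 = -2048)
N(22)*177 = -2048*177 = -362496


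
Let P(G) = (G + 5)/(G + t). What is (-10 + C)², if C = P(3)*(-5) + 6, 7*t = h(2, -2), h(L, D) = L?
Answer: 138384/529 ≈ 261.60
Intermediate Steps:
t = 2/7 (t = (⅐)*2 = 2/7 ≈ 0.28571)
P(G) = (5 + G)/(2/7 + G) (P(G) = (G + 5)/(G + 2/7) = (5 + G)/(2/7 + G))
C = -142/23 (C = (7*(5 + 3)/(2 + 7*3))*(-5) + 6 = (7*8/(2 + 21))*(-5) + 6 = (7*8/23)*(-5) + 6 = (7*(1/23)*8)*(-5) + 6 = (56/23)*(-5) + 6 = -280/23 + 6 = -142/23 ≈ -6.1739)
(-10 + C)² = (-10 - 142/23)² = (-372/23)² = 138384/529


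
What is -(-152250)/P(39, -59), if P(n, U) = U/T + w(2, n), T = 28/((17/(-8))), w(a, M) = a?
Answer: 34104000/1451 ≈ 23504.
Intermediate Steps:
T = -224/17 (T = 28/((17*(-⅛))) = 28/(-17/8) = 28*(-8/17) = -224/17 ≈ -13.176)
P(n, U) = 2 - 17*U/224 (P(n, U) = U/(-224/17) + 2 = U*(-17/224) + 2 = -17*U/224 + 2 = 2 - 17*U/224)
-(-152250)/P(39, -59) = -(-152250)/(2 - 17/224*(-59)) = -(-152250)/(2 + 1003/224) = -(-152250)/1451/224 = -(-152250)*224/1451 = -75*(-454720/1451) = 34104000/1451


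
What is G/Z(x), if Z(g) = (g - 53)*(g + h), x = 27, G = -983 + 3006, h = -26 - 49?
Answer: 2023/1248 ≈ 1.6210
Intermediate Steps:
h = -75
G = 2023
Z(g) = (-75 + g)*(-53 + g) (Z(g) = (g - 53)*(g - 75) = (-53 + g)*(-75 + g) = (-75 + g)*(-53 + g))
G/Z(x) = 2023/(3975 + 27**2 - 128*27) = 2023/(3975 + 729 - 3456) = 2023/1248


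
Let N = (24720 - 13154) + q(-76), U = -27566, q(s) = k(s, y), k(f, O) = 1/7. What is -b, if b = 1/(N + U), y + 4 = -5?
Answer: 7/111999 ≈ 6.2501e-5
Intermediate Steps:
y = -9 (y = -4 - 5 = -9)
k(f, O) = 1/7
q(s) = 1/7
N = 80963/7 (N = (24720 - 13154) + 1/7 = 11566 + 1/7 = 80963/7 ≈ 11566.)
b = -7/111999 (b = 1/(80963/7 - 27566) = 1/(-111999/7) = -7/111999 ≈ -6.2501e-5)
-b = -1*(-7/111999) = 7/111999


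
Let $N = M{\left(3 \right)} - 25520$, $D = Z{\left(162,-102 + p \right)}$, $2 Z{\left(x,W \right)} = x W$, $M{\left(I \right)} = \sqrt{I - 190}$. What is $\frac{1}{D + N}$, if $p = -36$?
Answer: $- \frac{36698}{1346743391} - \frac{i \sqrt{187}}{1346743391} \approx -2.7249 \cdot 10^{-5} - 1.0154 \cdot 10^{-8} i$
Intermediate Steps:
$M{\left(I \right)} = \sqrt{-190 + I}$
$Z{\left(x,W \right)} = \frac{W x}{2}$ ($Z{\left(x,W \right)} = \frac{x W}{2} = \frac{W x}{2}$)
$D = -11178$ ($D = \frac{1}{2} \left(-102 - 36\right) 162 = \frac{1}{2} \left(-138\right) 162 = -11178$)
$N = -25520 + i \sqrt{187}$ ($N = \sqrt{-190 + 3} - 25520 = \sqrt{-187} - 25520 = i \sqrt{187} - 25520 = -25520 + i \sqrt{187} \approx -25520.0 + 13.675 i$)
$\frac{1}{D + N} = \frac{1}{-11178 - \left(25520 - i \sqrt{187}\right)} = \frac{1}{-36698 + i \sqrt{187}}$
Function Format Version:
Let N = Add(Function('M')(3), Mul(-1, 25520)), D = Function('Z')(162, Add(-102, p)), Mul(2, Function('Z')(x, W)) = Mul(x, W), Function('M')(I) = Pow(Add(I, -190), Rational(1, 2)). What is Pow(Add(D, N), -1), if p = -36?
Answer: Add(Rational(-36698, 1346743391), Mul(Rational(-1, 1346743391), I, Pow(187, Rational(1, 2)))) ≈ Add(-2.7249e-5, Mul(-1.0154e-8, I))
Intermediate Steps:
Function('M')(I) = Pow(Add(-190, I), Rational(1, 2))
Function('Z')(x, W) = Mul(Rational(1, 2), W, x) (Function('Z')(x, W) = Mul(Rational(1, 2), Mul(x, W)) = Mul(Rational(1, 2), Mul(W, x)) = Mul(Rational(1, 2), W, x))
D = -11178 (D = Mul(Rational(1, 2), Add(-102, -36), 162) = Mul(Rational(1, 2), -138, 162) = -11178)
N = Add(-25520, Mul(I, Pow(187, Rational(1, 2)))) (N = Add(Pow(Add(-190, 3), Rational(1, 2)), Mul(-1, 25520)) = Add(Pow(-187, Rational(1, 2)), -25520) = Add(Mul(I, Pow(187, Rational(1, 2))), -25520) = Add(-25520, Mul(I, Pow(187, Rational(1, 2)))) ≈ Add(-25520., Mul(13.675, I)))
Pow(Add(D, N), -1) = Pow(Add(-11178, Add(-25520, Mul(I, Pow(187, Rational(1, 2))))), -1) = Pow(Add(-36698, Mul(I, Pow(187, Rational(1, 2)))), -1)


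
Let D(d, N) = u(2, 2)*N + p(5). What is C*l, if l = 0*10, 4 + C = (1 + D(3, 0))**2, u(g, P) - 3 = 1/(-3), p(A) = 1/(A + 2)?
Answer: 0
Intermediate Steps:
p(A) = 1/(2 + A)
u(g, P) = 8/3 (u(g, P) = 3 + 1/(-3) = 3 - 1/3 = 8/3)
D(d, N) = 1/7 + 8*N/3 (D(d, N) = 8*N/3 + 1/(2 + 5) = 8*N/3 + 1/7 = 1/7 + 8*N/3)
C = -132/49 (C = -4 + (1 + (1/7 + (8/3)*0))**2 = -4 + (1 + (1/7 + 0))**2 = -4 + (1 + 1/7)**2 = -4 + (8/7)**2 = -4 + 64/49 = -132/49 ≈ -2.6939)
l = 0
C*l = -132/49*0 = 0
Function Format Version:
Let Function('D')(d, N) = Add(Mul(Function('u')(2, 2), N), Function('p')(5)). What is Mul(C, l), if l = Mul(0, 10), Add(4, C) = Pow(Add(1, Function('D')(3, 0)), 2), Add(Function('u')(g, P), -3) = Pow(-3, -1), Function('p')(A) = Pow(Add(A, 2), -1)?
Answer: 0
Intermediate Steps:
Function('p')(A) = Pow(Add(2, A), -1)
Function('u')(g, P) = Rational(8, 3) (Function('u')(g, P) = Add(3, Pow(-3, -1)) = Add(3, Rational(-1, 3)) = Rational(8, 3))
Function('D')(d, N) = Add(Rational(1, 7), Mul(Rational(8, 3), N)) (Function('D')(d, N) = Add(Mul(Rational(8, 3), N), Pow(Add(2, 5), -1)) = Add(Mul(Rational(8, 3), N), Pow(7, -1)) = Add(Mul(Rational(8, 3), N), Rational(1, 7)) = Add(Rational(1, 7), Mul(Rational(8, 3), N)))
C = Rational(-132, 49) (C = Add(-4, Pow(Add(1, Add(Rational(1, 7), Mul(Rational(8, 3), 0))), 2)) = Add(-4, Pow(Add(1, Add(Rational(1, 7), 0)), 2)) = Add(-4, Pow(Add(1, Rational(1, 7)), 2)) = Add(-4, Pow(Rational(8, 7), 2)) = Add(-4, Rational(64, 49)) = Rational(-132, 49) ≈ -2.6939)
l = 0
Mul(C, l) = Mul(Rational(-132, 49), 0) = 0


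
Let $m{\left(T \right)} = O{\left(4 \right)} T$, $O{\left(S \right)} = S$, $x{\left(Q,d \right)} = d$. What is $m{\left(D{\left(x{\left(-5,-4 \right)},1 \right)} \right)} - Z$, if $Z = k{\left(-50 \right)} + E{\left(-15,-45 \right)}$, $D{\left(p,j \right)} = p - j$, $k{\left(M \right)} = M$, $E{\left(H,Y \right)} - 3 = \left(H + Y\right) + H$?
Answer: $102$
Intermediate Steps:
$E{\left(H,Y \right)} = 3 + Y + 2 H$ ($E{\left(H,Y \right)} = 3 + \left(\left(H + Y\right) + H\right) = 3 + \left(Y + 2 H\right) = 3 + Y + 2 H$)
$Z = -122$ ($Z = -50 + \left(3 - 45 + 2 \left(-15\right)\right) = -50 - 72 = -122$)
$m{\left(T \right)} = 4 T$
$m{\left(D{\left(x{\left(-5,-4 \right)},1 \right)} \right)} - Z = 4 \left(-4 - 1\right) - -122 = 4 \left(-4 - 1\right) + 122 = 4 \left(-5\right) + 122 = -20 + 122 = 102$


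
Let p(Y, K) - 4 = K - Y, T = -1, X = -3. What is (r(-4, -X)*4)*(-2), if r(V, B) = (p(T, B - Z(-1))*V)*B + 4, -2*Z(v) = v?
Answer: 688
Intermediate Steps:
Z(v) = -v/2
p(Y, K) = 4 + K - Y (p(Y, K) = 4 + (K - Y) = 4 + K - Y)
r(V, B) = 4 + B*V*(9/2 + B) (r(V, B) = ((4 + (B - (-1)*(-1)/2) - 1*(-1))*V)*B + 4 = ((4 + (B - 1*1/2) + 1)*V)*B + 4 = ((4 + (B - 1/2) + 1)*V)*B + 4 = ((4 + (-1/2 + B) + 1)*V)*B + 4 = ((9/2 + B)*V)*B + 4 = (V*(9/2 + B))*B + 4 = B*V*(9/2 + B) + 4 = 4 + B*V*(9/2 + B))
(r(-4, -X)*4)*(-2) = ((4 + (1/2)*(-1*(-3))*(-4)*(9 + 2*(-1*(-3))))*4)*(-2) = ((4 + (1/2)*3*(-4)*(9 + 2*3))*4)*(-2) = ((4 + (1/2)*3*(-4)*(9 + 6))*4)*(-2) = ((4 + (1/2)*3*(-4)*15)*4)*(-2) = ((4 - 90)*4)*(-2) = -86*4*(-2) = -344*(-2) = 688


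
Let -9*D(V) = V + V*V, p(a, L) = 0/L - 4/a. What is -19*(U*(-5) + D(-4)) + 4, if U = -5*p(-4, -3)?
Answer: -1337/3 ≈ -445.67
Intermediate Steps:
p(a, L) = -4/a (p(a, L) = 0 - 4/a = -4/a)
D(V) = -V/9 - V²/9 (D(V) = -(V + V*V)/9 = -(V + V²)/9 = -V/9 - V²/9)
U = -5 (U = -(-20)/(-4) = -(-20)*(-1)/4 = -5*1 = -5)
-19*(U*(-5) + D(-4)) + 4 = -19*(-5*(-5) - ⅑*(-4)*(1 - 4)) + 4 = -19*(25 - ⅑*(-4)*(-3)) + 4 = -19*(25 - 4/3) + 4 = -19*71/3 + 4 = -1349/3 + 4 = -1337/3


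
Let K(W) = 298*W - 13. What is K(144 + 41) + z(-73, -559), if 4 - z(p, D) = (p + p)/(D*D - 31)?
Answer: 8611278298/156225 ≈ 55121.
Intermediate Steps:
z(p, D) = 4 - 2*p/(-31 + D**2) (z(p, D) = 4 - (p + p)/(D*D - 31) = 4 - 2*p/(D**2 - 31) = 4 - 2*p/(-31 + D**2))
K(W) = -13 + 298*W
K(144 + 41) + z(-73, -559) = (-13 + 298*(144 + 41)) + 2*(-62 - 1*(-73) + 2*(-559)**2)/(-31 + (-559)**2) = (-13 + 298*185) + 2*(-62 + 73 + 2*312481)/(-31 + 312481) = (-13 + 55130) + 2*(-62 + 73 + 624962)/312450 = 55117 + 2*(1/312450)*624973 = 55117 + 624973/156225 = 8611278298/156225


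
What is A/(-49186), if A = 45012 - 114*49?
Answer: -19713/24593 ≈ -0.80157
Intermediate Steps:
A = 39426 (A = 45012 - 5586 = 39426)
A/(-49186) = 39426/(-49186) = 39426*(-1/49186) = -19713/24593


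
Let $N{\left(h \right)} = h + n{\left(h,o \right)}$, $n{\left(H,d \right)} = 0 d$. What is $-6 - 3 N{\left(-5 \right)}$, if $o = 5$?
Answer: $9$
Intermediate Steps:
$n{\left(H,d \right)} = 0$
$N{\left(h \right)} = h$ ($N{\left(h \right)} = h + 0 = h$)
$-6 - 3 N{\left(-5 \right)} = -6 - -15 = -6 + 15 = 9$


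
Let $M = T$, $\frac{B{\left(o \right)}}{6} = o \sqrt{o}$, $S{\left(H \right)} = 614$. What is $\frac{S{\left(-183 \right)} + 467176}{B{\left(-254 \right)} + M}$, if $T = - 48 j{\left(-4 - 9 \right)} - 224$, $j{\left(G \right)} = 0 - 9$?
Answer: $\frac{3040635}{18436799} + \frac{89113995 i \sqrt{254}}{73747196} \approx 0.16492 + 19.258 i$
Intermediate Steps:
$B{\left(o \right)} = 6 o^{\frac{3}{2}}$ ($B{\left(o \right)} = 6 o \sqrt{o} = 6 o^{\frac{3}{2}}$)
$j{\left(G \right)} = -9$ ($j{\left(G \right)} = 0 - 9 = -9$)
$T = 208$ ($T = \left(-48\right) \left(-9\right) - 224 = 432 - 224 = 208$)
$M = 208$
$\frac{S{\left(-183 \right)} + 467176}{B{\left(-254 \right)} + M} = \frac{614 + 467176}{6 \left(-254\right)^{\frac{3}{2}} + 208} = \frac{467790}{6 \left(- 254 i \sqrt{254}\right) + 208} = \frac{467790}{- 1524 i \sqrt{254} + 208} = \frac{467790}{208 - 1524 i \sqrt{254}}$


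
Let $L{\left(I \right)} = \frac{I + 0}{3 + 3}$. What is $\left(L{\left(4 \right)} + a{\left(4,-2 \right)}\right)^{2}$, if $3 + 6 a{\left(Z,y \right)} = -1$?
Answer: $0$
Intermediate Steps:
$a{\left(Z,y \right)} = - \frac{2}{3}$ ($a{\left(Z,y \right)} = - \frac{1}{2} + \frac{1}{6} \left(-1\right) = - \frac{1}{2} - \frac{1}{6} = - \frac{2}{3}$)
$L{\left(I \right)} = \frac{I}{6}$
$\left(L{\left(4 \right)} + a{\left(4,-2 \right)}\right)^{2} = \left(\frac{1}{6} \cdot 4 - \frac{2}{3}\right)^{2} = \left(\frac{2}{3} - \frac{2}{3}\right)^{2} = 0^{2} = 0$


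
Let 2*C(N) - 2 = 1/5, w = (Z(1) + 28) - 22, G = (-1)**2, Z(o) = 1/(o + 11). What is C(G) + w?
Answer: 431/60 ≈ 7.1833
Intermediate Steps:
Z(o) = 1/(11 + o)
G = 1
w = 73/12 (w = (1/(11 + 1) + 28) - 22 = (1/12 + 28) - 22 = 337/12 - 22 = 73/12 ≈ 6.0833)
C(N) = 11/10 (C(N) = 1 + (1/2)/5 = 1 + (1/2)*(1/5) = 1 + 1/10 = 11/10)
C(G) + w = 11/10 + 73/12 = 431/60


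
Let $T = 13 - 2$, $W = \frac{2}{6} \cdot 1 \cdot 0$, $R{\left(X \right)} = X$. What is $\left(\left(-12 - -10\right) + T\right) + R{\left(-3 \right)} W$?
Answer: $9$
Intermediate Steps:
$W = 0$ ($W = 2 \cdot \frac{1}{6} \cdot 1 \cdot 0 = \frac{1}{3} \cdot 1 \cdot 0 = \frac{1}{3} \cdot 0 = 0$)
$T = 11$
$\left(\left(-12 - -10\right) + T\right) + R{\left(-3 \right)} W = \left(\left(-12 - -10\right) + 11\right) - 0 = \left(\left(-12 + 10\right) + 11\right) + 0 = \left(-2 + 11\right) + 0 = 9 + 0 = 9$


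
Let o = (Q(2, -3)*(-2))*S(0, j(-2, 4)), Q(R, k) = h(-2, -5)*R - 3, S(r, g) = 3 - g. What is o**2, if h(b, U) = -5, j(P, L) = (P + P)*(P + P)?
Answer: 114244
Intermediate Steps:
j(P, L) = 4*P**2 (j(P, L) = (2*P)*(2*P) = 4*P**2)
Q(R, k) = -3 - 5*R (Q(R, k) = -5*R - 3 = -3 - 5*R)
o = -338 (o = ((-3 - 5*2)*(-2))*(3 - 4*(-2)**2) = ((-3 - 10)*(-2))*(3 - 4*4) = (-13*(-2))*(3 - 1*16) = 26*(3 - 16) = 26*(-13) = -338)
o**2 = (-338)**2 = 114244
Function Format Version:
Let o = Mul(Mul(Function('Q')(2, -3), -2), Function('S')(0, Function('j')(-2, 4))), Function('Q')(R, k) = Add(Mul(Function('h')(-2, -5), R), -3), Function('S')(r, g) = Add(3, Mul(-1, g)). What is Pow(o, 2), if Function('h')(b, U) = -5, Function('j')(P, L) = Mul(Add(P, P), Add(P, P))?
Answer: 114244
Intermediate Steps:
Function('j')(P, L) = Mul(4, Pow(P, 2)) (Function('j')(P, L) = Mul(Mul(2, P), Mul(2, P)) = Mul(4, Pow(P, 2)))
Function('Q')(R, k) = Add(-3, Mul(-5, R)) (Function('Q')(R, k) = Add(Mul(-5, R), -3) = Add(-3, Mul(-5, R)))
o = -338 (o = Mul(Mul(Add(-3, Mul(-5, 2)), -2), Add(3, Mul(-1, Mul(4, Pow(-2, 2))))) = Mul(Mul(Add(-3, -10), -2), Add(3, Mul(-1, Mul(4, 4)))) = Mul(Mul(-13, -2), Add(3, Mul(-1, 16))) = Mul(26, Add(3, -16)) = Mul(26, -13) = -338)
Pow(o, 2) = Pow(-338, 2) = 114244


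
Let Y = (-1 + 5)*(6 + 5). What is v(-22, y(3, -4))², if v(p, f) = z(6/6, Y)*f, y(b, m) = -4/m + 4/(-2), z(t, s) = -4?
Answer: 16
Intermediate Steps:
Y = 44 (Y = 4*11 = 44)
y(b, m) = -2 - 4/m (y(b, m) = -4/m + 4*(-½) = -4/m - 2 = -2 - 4/m)
v(p, f) = -4*f
v(-22, y(3, -4))² = (-4*(-2 - 4/(-4)))² = (-4*(-2 - 4*(-¼)))² = (-4*(-2 + 1))² = (-4*(-1))² = 4² = 16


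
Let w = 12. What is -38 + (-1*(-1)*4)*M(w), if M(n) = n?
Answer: 10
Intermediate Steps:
-38 + (-1*(-1)*4)*M(w) = -38 + (-1*(-1)*4)*12 = -38 + (1*4)*12 = -38 + 4*12 = -38 + 48 = 10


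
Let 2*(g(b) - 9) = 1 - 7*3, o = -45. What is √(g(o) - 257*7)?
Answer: 30*I*√2 ≈ 42.426*I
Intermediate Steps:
g(b) = -1 (g(b) = 9 + (1 - 7*3)/2 = 9 + (1 - 21)/2 = 9 + (½)*(-20) = 9 - 10 = -1)
√(g(o) - 257*7) = √(-1 - 257*7) = √(-1 - 1799) = √(-1800) = 30*I*√2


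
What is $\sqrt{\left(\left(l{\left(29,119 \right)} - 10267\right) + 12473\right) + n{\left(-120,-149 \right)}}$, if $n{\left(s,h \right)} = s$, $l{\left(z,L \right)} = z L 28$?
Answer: $\sqrt{98714} \approx 314.19$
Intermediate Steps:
$l{\left(z,L \right)} = 28 L z$ ($l{\left(z,L \right)} = L z 28 = 28 L z$)
$\sqrt{\left(\left(l{\left(29,119 \right)} - 10267\right) + 12473\right) + n{\left(-120,-149 \right)}} = \sqrt{\left(\left(28 \cdot 119 \cdot 29 - 10267\right) + 12473\right) - 120} = \sqrt{\left(\left(96628 - 10267\right) + 12473\right) - 120} = \sqrt{\left(86361 + 12473\right) - 120} = \sqrt{98834 - 120} = \sqrt{98714}$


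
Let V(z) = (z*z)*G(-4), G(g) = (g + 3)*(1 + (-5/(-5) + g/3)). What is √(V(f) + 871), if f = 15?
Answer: √721 ≈ 26.851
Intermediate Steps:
G(g) = (2 + g/3)*(3 + g) (G(g) = (3 + g)*(1 + (-5*(-⅕) + g*(⅓))) = (3 + g)*(1 + (1 + g/3)) = (3 + g)*(2 + g/3) = (2 + g/3)*(3 + g))
V(z) = -2*z²/3 (V(z) = (z*z)*(6 + 3*(-4) + (⅓)*(-4)²) = z²*(6 - 12 + (⅓)*16) = z²*(6 - 12 + 16/3) = z²*(-⅔) = -2*z²/3)
√(V(f) + 871) = √(-⅔*15² + 871) = √(-⅔*225 + 871) = √(-150 + 871) = √721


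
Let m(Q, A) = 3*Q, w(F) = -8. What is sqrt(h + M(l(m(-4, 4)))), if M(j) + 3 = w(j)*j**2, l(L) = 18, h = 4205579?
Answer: 2*sqrt(1050746) ≈ 2050.1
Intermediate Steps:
M(j) = -3 - 8*j**2
sqrt(h + M(l(m(-4, 4)))) = sqrt(4205579 + (-3 - 8*18**2)) = sqrt(4205579 + (-3 - 8*324)) = sqrt(4205579 + (-3 - 2592)) = sqrt(4205579 - 2595) = sqrt(4202984) = 2*sqrt(1050746)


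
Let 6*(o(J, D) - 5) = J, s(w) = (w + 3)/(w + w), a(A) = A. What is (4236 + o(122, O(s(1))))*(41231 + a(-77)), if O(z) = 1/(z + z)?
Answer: 175370912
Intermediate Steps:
s(w) = (3 + w)/(2*w) (s(w) = (3 + w)/((2*w)) = (3 + w)*(1/(2*w)) = (3 + w)/(2*w))
O(z) = 1/(2*z)
o(J, D) = 5 + J/6
(4236 + o(122, O(s(1))))*(41231 + a(-77)) = (4236 + (5 + (⅙)*122))*(41231 - 77) = (4236 + (5 + 61/3))*41154 = (4236 + 76/3)*41154 = (12784/3)*41154 = 175370912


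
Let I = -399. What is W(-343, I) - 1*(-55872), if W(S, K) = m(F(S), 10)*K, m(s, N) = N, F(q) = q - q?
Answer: 51882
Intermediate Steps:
F(q) = 0
W(S, K) = 10*K
W(-343, I) - 1*(-55872) = 10*(-399) - 1*(-55872) = -3990 + 55872 = 51882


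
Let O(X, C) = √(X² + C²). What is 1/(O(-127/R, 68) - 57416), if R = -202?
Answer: -2342802464/134514157579199 - 1010*√7547753/134514157579199 ≈ -1.7437e-5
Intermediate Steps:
O(X, C) = √(C² + X²)
1/(O(-127/R, 68) - 57416) = 1/(√(68² + (-127/(-202))²) - 57416) = 1/(√(4624 + (-127*(-1/202))²) - 57416) = 1/(√(4624 + (127/202)²) - 57416) = 1/(√(4624 + 16129/40804) - 57416) = 1/(√(188693825/40804) - 57416) = 1/(5*√7547753/202 - 57416) = 1/(-57416 + 5*√7547753/202)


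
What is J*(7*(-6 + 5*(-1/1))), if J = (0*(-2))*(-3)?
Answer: 0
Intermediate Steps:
J = 0 (J = 0*(-3) = 0)
J*(7*(-6 + 5*(-1/1))) = 0*(7*(-6 + 5*(-1/1))) = 0*(7*(-6 + 5*(-1*1))) = 0*(7*(-6 + 5*(-1))) = 0*(7*(-6 - 5)) = 0*(7*(-11)) = 0*(-77) = 0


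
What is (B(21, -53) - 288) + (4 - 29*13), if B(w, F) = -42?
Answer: -703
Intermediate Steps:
(B(21, -53) - 288) + (4 - 29*13) = (-42 - 288) + (4 - 29*13) = -330 + (4 - 377) = -330 - 373 = -703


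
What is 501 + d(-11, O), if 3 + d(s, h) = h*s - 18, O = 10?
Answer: 370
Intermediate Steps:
d(s, h) = -21 + h*s (d(s, h) = -3 + (h*s - 18) = -3 + (-18 + h*s) = -21 + h*s)
501 + d(-11, O) = 501 + (-21 + 10*(-11)) = 501 + (-21 - 110) = 501 - 131 = 370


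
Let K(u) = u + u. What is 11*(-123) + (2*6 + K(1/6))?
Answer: -4022/3 ≈ -1340.7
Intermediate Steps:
K(u) = 2*u
11*(-123) + (2*6 + K(1/6)) = 11*(-123) + (2*6 + 2*(1/6)) = -1353 + (12 + 2*(1*(1/6))) = -1353 + (12 + 2*(1/6)) = -1353 + (12 + 1/3) = -1353 + 37/3 = -4022/3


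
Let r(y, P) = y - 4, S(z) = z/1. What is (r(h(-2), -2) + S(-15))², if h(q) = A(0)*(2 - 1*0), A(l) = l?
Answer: 361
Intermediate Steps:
S(z) = z (S(z) = z*1 = z)
h(q) = 0 (h(q) = 0*(2 - 1*0) = 0*(2 + 0) = 0*2 = 0)
r(y, P) = -4 + y
(r(h(-2), -2) + S(-15))² = ((-4 + 0) - 15)² = (-4 - 15)² = (-19)² = 361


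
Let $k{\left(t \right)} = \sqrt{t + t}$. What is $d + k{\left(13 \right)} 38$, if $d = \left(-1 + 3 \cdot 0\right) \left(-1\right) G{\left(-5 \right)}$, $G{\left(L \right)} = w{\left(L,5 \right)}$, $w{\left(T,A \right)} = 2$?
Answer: $2 + 38 \sqrt{26} \approx 195.76$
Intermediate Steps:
$G{\left(L \right)} = 2$
$k{\left(t \right)} = \sqrt{2} \sqrt{t}$ ($k{\left(t \right)} = \sqrt{2 t} = \sqrt{2} \sqrt{t}$)
$d = 2$ ($d = \left(-1 + 3 \cdot 0\right) \left(-1\right) 2 = \left(-1 + 0\right) \left(-1\right) 2 = \left(-1\right) \left(-1\right) 2 = 1 \cdot 2 = 2$)
$d + k{\left(13 \right)} 38 = 2 + \sqrt{2} \sqrt{13} \cdot 38 = 2 + \sqrt{26} \cdot 38 = 2 + 38 \sqrt{26}$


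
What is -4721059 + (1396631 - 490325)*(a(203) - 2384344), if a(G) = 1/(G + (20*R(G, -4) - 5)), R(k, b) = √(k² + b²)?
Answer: -8887336880747069924/4112699 + 22657650*√1649/4112699 ≈ -2.1609e+12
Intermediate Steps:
R(k, b) = √(b² + k²)
a(G) = 1/(-5 + G + 20*√(16 + G²)) (a(G) = 1/(G + (20*√((-4)² + G²) - 5)) = 1/(G + (20*√(16 + G²) - 5)) = 1/(G + (-5 + 20*√(16 + G²))) = 1/(-5 + G + 20*√(16 + G²)))
-4721059 + (1396631 - 490325)*(a(203) - 2384344) = -4721059 + (1396631 - 490325)*(1/(-5 + 203 + 20*√(16 + 203²)) - 2384344) = -4721059 + 906306*(1/(-5 + 203 + 20*√(16 + 41209)) - 2384344) = -4721059 + 906306*(1/(-5 + 203 + 20*√41225) - 2384344) = -4721059 + 906306*(1/(-5 + 203 + 20*(5*√1649)) - 2384344) = -4721059 + 906306*(1/(-5 + 203 + 100*√1649) - 2384344) = -4721059 + 906306*(1/(198 + 100*√1649) - 2384344) = -4721059 + 906306*(-2384344 + 1/(198 + 100*√1649)) = -4721059 + (-2160945273264 + 906306/(198 + 100*√1649)) = -2160949994323 + 906306/(198 + 100*√1649)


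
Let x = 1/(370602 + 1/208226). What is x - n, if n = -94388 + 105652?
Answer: -869231300996766/77168972053 ≈ -11264.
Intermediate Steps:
x = 208226/77168972053 (x = 1/(370602 + 1/208226) = 1/(77168972053/208226) = 208226/77168972053 ≈ 2.6983e-6)
n = 11264
x - n = 208226/77168972053 - 1*11264 = 208226/77168972053 - 11264 = -869231300996766/77168972053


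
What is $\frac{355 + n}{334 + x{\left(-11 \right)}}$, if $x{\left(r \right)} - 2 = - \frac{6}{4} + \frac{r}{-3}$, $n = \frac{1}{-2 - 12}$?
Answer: $\frac{14907}{14203} \approx 1.0496$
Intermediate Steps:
$n = - \frac{1}{14}$ ($n = \frac{1}{-2 - 12} = \frac{1}{-14} = - \frac{1}{14} \approx -0.071429$)
$x{\left(r \right)} = \frac{1}{2} - \frac{r}{3}$ ($x{\left(r \right)} = 2 + \left(- \frac{6}{4} + \frac{r}{-3}\right) = 2 + \left(\left(-6\right) \frac{1}{4} + r \left(- \frac{1}{3}\right)\right) = 2 - \left(\frac{3}{2} + \frac{r}{3}\right) = \frac{1}{2} - \frac{r}{3}$)
$\frac{355 + n}{334 + x{\left(-11 \right)}} = \frac{355 - \frac{1}{14}}{334 + \left(\frac{1}{2} - - \frac{11}{3}\right)} = \frac{4969}{14 \left(334 + \left(\frac{1}{2} + \frac{11}{3}\right)\right)} = \frac{4969}{14 \left(334 + \frac{25}{6}\right)} = \frac{4969}{14 \cdot \frac{2029}{6}} = \frac{4969}{14} \cdot \frac{6}{2029} = \frac{14907}{14203}$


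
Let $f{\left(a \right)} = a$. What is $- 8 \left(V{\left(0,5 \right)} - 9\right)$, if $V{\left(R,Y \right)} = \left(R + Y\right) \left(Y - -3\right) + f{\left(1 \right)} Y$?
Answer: $-288$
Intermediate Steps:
$V{\left(R,Y \right)} = Y + \left(3 + Y\right) \left(R + Y\right)$ ($V{\left(R,Y \right)} = \left(R + Y\right) \left(Y - -3\right) + 1 Y = \left(R + Y\right) \left(Y + 3\right) + Y = \left(R + Y\right) \left(3 + Y\right) + Y = \left(3 + Y\right) \left(R + Y\right) + Y = Y + \left(3 + Y\right) \left(R + Y\right)$)
$- 8 \left(V{\left(0,5 \right)} - 9\right) = - 8 \left(\left(5^{2} + 3 \cdot 0 + 4 \cdot 5 + 0 \cdot 5\right) - 9\right) = - 8 \left(\left(25 + 0 + 20 + 0\right) - 9\right) = - 8 \left(45 - 9\right) = \left(-8\right) 36 = -288$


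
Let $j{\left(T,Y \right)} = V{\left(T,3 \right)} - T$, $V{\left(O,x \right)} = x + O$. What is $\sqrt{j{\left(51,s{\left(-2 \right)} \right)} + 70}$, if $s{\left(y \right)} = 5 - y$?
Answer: $\sqrt{73} \approx 8.544$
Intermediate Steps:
$V{\left(O,x \right)} = O + x$
$j{\left(T,Y \right)} = 3$ ($j{\left(T,Y \right)} = \left(T + 3\right) - T = \left(3 + T\right) - T = 3$)
$\sqrt{j{\left(51,s{\left(-2 \right)} \right)} + 70} = \sqrt{3 + 70} = \sqrt{73}$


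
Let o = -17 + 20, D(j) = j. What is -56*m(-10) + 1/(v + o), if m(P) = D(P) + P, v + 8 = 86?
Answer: 90721/81 ≈ 1120.0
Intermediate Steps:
v = 78 (v = -8 + 86 = 78)
m(P) = 2*P (m(P) = P + P = 2*P)
o = 3
-56*m(-10) + 1/(v + o) = -112*(-10) + 1/(78 + 3) = -56*(-20) + 1/81 = 1120 + 1/81 = 90721/81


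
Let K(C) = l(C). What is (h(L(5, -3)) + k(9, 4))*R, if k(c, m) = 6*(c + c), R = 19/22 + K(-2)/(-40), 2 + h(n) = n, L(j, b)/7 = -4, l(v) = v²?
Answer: 3276/55 ≈ 59.564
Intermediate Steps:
K(C) = C²
L(j, b) = -28 (L(j, b) = 7*(-4) = -28)
h(n) = -2 + n
R = 42/55 (R = 19/22 + (-2)²/(-40) = 19*(1/22) + 4*(-1/40) = 19/22 - ⅒ = 42/55 ≈ 0.76364)
k(c, m) = 12*c (k(c, m) = 6*(2*c) = 12*c)
(h(L(5, -3)) + k(9, 4))*R = ((-2 - 28) + 12*9)*(42/55) = (-30 + 108)*(42/55) = 78*(42/55) = 3276/55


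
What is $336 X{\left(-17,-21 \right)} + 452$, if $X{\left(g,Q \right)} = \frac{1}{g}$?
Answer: $\frac{7348}{17} \approx 432.24$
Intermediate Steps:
$336 X{\left(-17,-21 \right)} + 452 = \frac{336}{-17} + 452 = 336 \left(- \frac{1}{17}\right) + 452 = - \frac{336}{17} + 452 = \frac{7348}{17}$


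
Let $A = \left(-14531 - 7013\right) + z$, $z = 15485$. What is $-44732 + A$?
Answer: $-50791$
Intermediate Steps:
$A = -6059$ ($A = \left(-14531 - 7013\right) + 15485 = -21544 + 15485 = -6059$)
$-44732 + A = -44732 - 6059 = -50791$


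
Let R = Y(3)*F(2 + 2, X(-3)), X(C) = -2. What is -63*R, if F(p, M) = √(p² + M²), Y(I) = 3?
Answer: -378*√5 ≈ -845.23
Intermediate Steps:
F(p, M) = √(M² + p²)
R = 6*√5 (R = 3*√((-2)² + (2 + 2)²) = 3*√(4 + 4²) = 3*√(4 + 16) = 3*√20 = 3*(2*√5) = 6*√5 ≈ 13.416)
-63*R = -378*√5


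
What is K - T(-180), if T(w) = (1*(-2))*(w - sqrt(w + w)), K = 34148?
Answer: 33788 - 12*I*sqrt(10) ≈ 33788.0 - 37.947*I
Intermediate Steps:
T(w) = -2*w + 2*sqrt(2)*sqrt(w) (T(w) = -2*(w - sqrt(2*w)) = -2*(w - sqrt(2)*sqrt(w)) = -2*w + 2*sqrt(2)*sqrt(w))
K - T(-180) = 34148 - (-2*(-180) + 2*sqrt(2)*sqrt(-180)) = 34148 - (360 + 2*sqrt(2)*(6*I*sqrt(5))) = 34148 - (360 + 12*I*sqrt(10)) = 34148 + (-360 - 12*I*sqrt(10)) = 33788 - 12*I*sqrt(10)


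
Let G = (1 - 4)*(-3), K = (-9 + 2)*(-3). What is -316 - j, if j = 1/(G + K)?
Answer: -9481/30 ≈ -316.03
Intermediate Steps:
K = 21 (K = -7*(-3) = 21)
G = 9 (G = -3*(-3) = 9)
j = 1/30 (j = 1/(9 + 21) = 1/30 ≈ 0.033333)
-316 - j = -316 - 1*1/30 = -316 - 1/30 = -9481/30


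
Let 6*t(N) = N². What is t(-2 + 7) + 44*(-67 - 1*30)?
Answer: -25583/6 ≈ -4263.8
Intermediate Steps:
t(N) = N²/6
t(-2 + 7) + 44*(-67 - 1*30) = (-2 + 7)²/6 + 44*(-67 - 1*30) = (⅙)*5² + 44*(-67 - 30) = (⅙)*25 + 44*(-97) = 25/6 - 4268 = -25583/6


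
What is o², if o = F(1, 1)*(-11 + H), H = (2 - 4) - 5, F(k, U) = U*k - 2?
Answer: 324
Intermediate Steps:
F(k, U) = -2 + U*k
H = -7 (H = -2 - 5 = -7)
o = 18 (o = (-2 + 1*1)*(-11 - 7) = (-2 + 1)*(-18) = -1*(-18) = 18)
o² = 18² = 324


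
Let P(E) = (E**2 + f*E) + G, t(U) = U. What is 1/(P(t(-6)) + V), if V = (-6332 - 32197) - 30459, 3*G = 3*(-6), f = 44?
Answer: -1/69222 ≈ -1.4446e-5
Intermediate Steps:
G = -6 (G = (3*(-6))/3 = (1/3)*(-18) = -6)
P(E) = -6 + E**2 + 44*E (P(E) = (E**2 + 44*E) - 6 = -6 + E**2 + 44*E)
V = -68988 (V = -38529 - 30459 = -68988)
1/(P(t(-6)) + V) = 1/((-6 + (-6)**2 + 44*(-6)) - 68988) = 1/((-6 + 36 - 264) - 68988) = 1/(-234 - 68988) = 1/(-69222) = -1/69222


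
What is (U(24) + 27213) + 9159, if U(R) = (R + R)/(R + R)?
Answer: 36373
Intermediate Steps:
U(R) = 1 (U(R) = (2*R)/((2*R)) = (2*R)*(1/(2*R)) = 1)
(U(24) + 27213) + 9159 = (1 + 27213) + 9159 = 27214 + 9159 = 36373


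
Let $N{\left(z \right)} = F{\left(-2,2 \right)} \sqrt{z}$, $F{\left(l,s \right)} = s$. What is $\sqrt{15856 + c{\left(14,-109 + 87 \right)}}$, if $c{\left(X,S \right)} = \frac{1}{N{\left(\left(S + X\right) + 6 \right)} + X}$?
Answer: $\frac{\sqrt{2} \sqrt{\frac{221985 + 31712 i \sqrt{2}}{7 + i \sqrt{2}}}}{2} \approx 125.92 - 5.5054 \cdot 10^{-5} i$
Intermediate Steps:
$N{\left(z \right)} = 2 \sqrt{z}$
$c{\left(X,S \right)} = \frac{1}{X + 2 \sqrt{6 + S + X}}$ ($c{\left(X,S \right)} = \frac{1}{2 \sqrt{\left(S + X\right) + 6} + X} = \frac{1}{2 \sqrt{6 + S + X} + X} = \frac{1}{X + 2 \sqrt{6 + S + X}}$)
$\sqrt{15856 + c{\left(14,-109 + 87 \right)}} = \sqrt{15856 + \frac{1}{14 + 2 \sqrt{6 + \left(-109 + 87\right) + 14}}} = \sqrt{15856 + \frac{1}{14 + 2 \sqrt{6 - 22 + 14}}} = \sqrt{15856 + \frac{1}{14 + 2 \sqrt{-2}}} = \sqrt{15856 + \frac{1}{14 + 2 i \sqrt{2}}}$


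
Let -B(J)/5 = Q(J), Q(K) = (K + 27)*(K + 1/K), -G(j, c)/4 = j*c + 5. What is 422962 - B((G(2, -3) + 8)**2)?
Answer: 8737407/16 ≈ 5.4609e+5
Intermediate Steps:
G(j, c) = -20 - 4*c*j (G(j, c) = -4*(j*c + 5) = -4*(c*j + 5) = -4*(5 + c*j) = -20 - 4*c*j)
Q(K) = (27 + K)*(K + 1/K)
B(J) = -5 - 135*J - 135/J - 5*J**2 (B(J) = -5*(1 + J**2 + 27*J + 27/J) = -5 - 135*J - 135/J - 5*J**2)
422962 - B((G(2, -3) + 8)**2) = 422962 - (-5 - 135*((-20 - 4*(-3)*2) + 8)**2 - 135/((-20 - 4*(-3)*2) + 8)**2 - 5*((-20 - 4*(-3)*2) + 8)**4) = 422962 - (-5 - 135*((-20 + 24) + 8)**2 - 135/((-20 + 24) + 8)**2 - 5*((-20 + 24) + 8)**4) = 422962 - (-5 - 135*(4 + 8)**2 - 135/(4 + 8)**2 - 5*(4 + 8)**4) = 422962 - (-5 - 135*12**2 - 135/(12**2) - 5*(12**2)**2) = 422962 - (-5 - 135*144 - 135/144 - 5*144**2) = 422962 - (-5 - 19440 - 135*1/144 - 5*20736) = 422962 - (-5 - 19440 - 15/16 - 103680) = 422962 - 1*(-1970015/16) = 422962 + 1970015/16 = 8737407/16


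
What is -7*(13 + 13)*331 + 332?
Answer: -59910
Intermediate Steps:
-7*(13 + 13)*331 + 332 = -7*26*331 + 332 = -182*331 + 332 = -60242 + 332 = -59910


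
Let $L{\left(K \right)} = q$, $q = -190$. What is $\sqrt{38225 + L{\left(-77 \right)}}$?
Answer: $\sqrt{38035} \approx 195.03$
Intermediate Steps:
$L{\left(K \right)} = -190$
$\sqrt{38225 + L{\left(-77 \right)}} = \sqrt{38225 - 190} = \sqrt{38035}$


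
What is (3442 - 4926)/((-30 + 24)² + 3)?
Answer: -1484/39 ≈ -38.051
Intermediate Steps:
(3442 - 4926)/((-30 + 24)² + 3) = -1484/((-6)² + 3) = -1484/(36 + 3) = -1484/39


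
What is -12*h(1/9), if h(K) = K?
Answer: -4/3 ≈ -1.3333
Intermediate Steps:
-12*h(1/9) = -12/9 = -12*⅑ = -4/3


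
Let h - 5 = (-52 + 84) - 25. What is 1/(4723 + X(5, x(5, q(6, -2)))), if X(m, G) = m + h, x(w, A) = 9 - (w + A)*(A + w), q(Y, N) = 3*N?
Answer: 1/4740 ≈ 0.00021097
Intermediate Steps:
h = 12 (h = 5 + ((-52 + 84) - 25) = 5 + (32 - 25) = 5 + 7 = 12)
x(w, A) = 9 - (A + w)² (x(w, A) = 9 - (A + w)*(A + w) = 9 - (A + w)²)
X(m, G) = 12 + m (X(m, G) = m + 12 = 12 + m)
1/(4723 + X(5, x(5, q(6, -2)))) = 1/(4723 + (12 + 5)) = 1/(4723 + 17) = 1/4740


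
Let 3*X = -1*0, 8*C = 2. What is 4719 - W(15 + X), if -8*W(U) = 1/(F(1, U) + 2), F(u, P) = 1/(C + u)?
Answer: 528533/112 ≈ 4719.0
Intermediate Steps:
C = 1/4 (C = (1/8)*2 = 1/4 ≈ 0.25000)
F(u, P) = 1/(1/4 + u)
X = 0 (X = (-1*0)/3 = (1/3)*0 = 0)
W(U) = -5/112 (W(U) = -1/(8*(4/(1 + 4*1) + 2)) = -1/(8*(4/(1 + 4) + 2)) = -1/(8*(4/5 + 2)) = -1/(8*14/5) = -1/8*5/14 = -5/112)
4719 - W(15 + X) = 4719 - 1*(-5/112) = 4719 + 5/112 = 528533/112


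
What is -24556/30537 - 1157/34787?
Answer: -889560881/1062290619 ≈ -0.83740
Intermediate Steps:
-24556/30537 - 1157/34787 = -889560881/1062290619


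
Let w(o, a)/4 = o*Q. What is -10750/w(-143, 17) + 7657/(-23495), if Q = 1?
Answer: 124095723/6719570 ≈ 18.468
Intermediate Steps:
w(o, a) = 4*o (w(o, a) = 4*(o*1) = 4*o)
-10750/w(-143, 17) + 7657/(-23495) = -10750/(4*(-143)) + 7657/(-23495) = -10750/(-572) + 7657*(-1/23495) = -10750*(-1/572) - 7657/23495 = 5375/286 - 7657/23495 = 124095723/6719570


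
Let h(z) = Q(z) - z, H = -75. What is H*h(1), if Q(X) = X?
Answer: 0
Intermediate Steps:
h(z) = 0 (h(z) = z - z = 0)
H*h(1) = -75*0 = 0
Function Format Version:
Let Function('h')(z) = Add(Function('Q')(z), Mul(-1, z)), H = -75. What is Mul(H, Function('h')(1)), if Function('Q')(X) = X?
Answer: 0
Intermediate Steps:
Function('h')(z) = 0 (Function('h')(z) = Add(z, Mul(-1, z)) = 0)
Mul(H, Function('h')(1)) = Mul(-75, 0) = 0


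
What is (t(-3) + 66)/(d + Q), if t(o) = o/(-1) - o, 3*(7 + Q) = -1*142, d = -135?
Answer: -27/71 ≈ -0.38028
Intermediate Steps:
Q = -163/3 (Q = -7 + (-1*142)/3 = -7 + (1/3)*(-142) = -7 - 142/3 = -163/3 ≈ -54.333)
t(o) = -2*o (t(o) = o*(-1) - o = -o - o = -2*o)
(t(-3) + 66)/(d + Q) = (-2*(-3) + 66)/(-135 - 163/3) = (6 + 66)/(-568/3) = 72*(-3/568) = -27/71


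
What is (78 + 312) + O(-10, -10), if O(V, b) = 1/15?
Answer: 5851/15 ≈ 390.07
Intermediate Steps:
O(V, b) = 1/15
(78 + 312) + O(-10, -10) = (78 + 312) + 1/15 = 390 + 1/15 = 5851/15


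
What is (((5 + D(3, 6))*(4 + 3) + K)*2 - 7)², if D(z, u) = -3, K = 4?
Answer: 841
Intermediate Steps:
(((5 + D(3, 6))*(4 + 3) + K)*2 - 7)² = (((5 - 3)*(4 + 3) + 4)*2 - 7)² = ((2*7 + 4)*2 - 7)² = ((14 + 4)*2 - 7)² = (18*2 - 7)² = (36 - 7)² = 29² = 841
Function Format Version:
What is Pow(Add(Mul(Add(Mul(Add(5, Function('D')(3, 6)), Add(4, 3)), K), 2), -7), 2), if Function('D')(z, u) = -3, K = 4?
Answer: 841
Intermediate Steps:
Pow(Add(Mul(Add(Mul(Add(5, Function('D')(3, 6)), Add(4, 3)), K), 2), -7), 2) = Pow(Add(Mul(Add(Mul(Add(5, -3), Add(4, 3)), 4), 2), -7), 2) = Pow(Add(Mul(Add(Mul(2, 7), 4), 2), -7), 2) = Pow(Add(Mul(Add(14, 4), 2), -7), 2) = Pow(Add(Mul(18, 2), -7), 2) = Pow(Add(36, -7), 2) = Pow(29, 2) = 841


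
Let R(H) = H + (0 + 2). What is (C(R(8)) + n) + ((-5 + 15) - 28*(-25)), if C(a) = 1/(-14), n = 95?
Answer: 11269/14 ≈ 804.93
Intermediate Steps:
R(H) = 2 + H (R(H) = H + 2 = 2 + H)
C(a) = -1/14
(C(R(8)) + n) + ((-5 + 15) - 28*(-25)) = (-1/14 + 95) + ((-5 + 15) - 28*(-25)) = 1329/14 + (10 + 700) = 1329/14 + 710 = 11269/14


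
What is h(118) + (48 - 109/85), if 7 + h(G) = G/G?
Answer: 3461/85 ≈ 40.718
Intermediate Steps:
h(G) = -6 (h(G) = -7 + G/G = -7 + 1 = -6)
h(118) + (48 - 109/85) = -6 + (48 - 109/85) = -6 + 3971/85 = 3461/85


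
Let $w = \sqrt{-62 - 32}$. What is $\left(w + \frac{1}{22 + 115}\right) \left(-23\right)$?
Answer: $- \frac{23}{137} - 23 i \sqrt{94} \approx -0.16788 - 222.99 i$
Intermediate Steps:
$w = i \sqrt{94}$ ($w = \sqrt{-94} = i \sqrt{94} \approx 9.6954 i$)
$\left(w + \frac{1}{22 + 115}\right) \left(-23\right) = \left(i \sqrt{94} + \frac{1}{22 + 115}\right) \left(-23\right) = \left(i \sqrt{94} + \frac{1}{137}\right) \left(-23\right) = \left(\frac{1}{137} + i \sqrt{94}\right) \left(-23\right) = - \frac{23}{137} - 23 i \sqrt{94}$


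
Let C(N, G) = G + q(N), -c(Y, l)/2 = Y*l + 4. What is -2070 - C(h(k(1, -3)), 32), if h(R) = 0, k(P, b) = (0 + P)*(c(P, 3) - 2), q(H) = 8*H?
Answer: -2102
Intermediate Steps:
c(Y, l) = -8 - 2*Y*l (c(Y, l) = -2*(Y*l + 4) = -2*(4 + Y*l) = -8 - 2*Y*l)
k(P, b) = P*(-10 - 6*P) (k(P, b) = (0 + P)*((-8 - 2*P*3) - 2) = P*((-8 - 6*P) - 2) = P*(-10 - 6*P))
C(N, G) = G + 8*N
-2070 - C(h(k(1, -3)), 32) = -2070 - (32 + 8*0) = -2070 - (32 + 0) = -2070 - 1*32 = -2070 - 32 = -2102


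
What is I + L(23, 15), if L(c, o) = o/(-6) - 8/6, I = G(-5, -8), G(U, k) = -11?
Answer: -89/6 ≈ -14.833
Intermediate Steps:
I = -11
L(c, o) = -4/3 - o/6 (L(c, o) = o*(-⅙) - 8*⅙ = -o/6 - 4/3 = -4/3 - o/6)
I + L(23, 15) = -11 + (-4/3 - ⅙*15) = -11 + (-4/3 - 5/2) = -11 - 23/6 = -89/6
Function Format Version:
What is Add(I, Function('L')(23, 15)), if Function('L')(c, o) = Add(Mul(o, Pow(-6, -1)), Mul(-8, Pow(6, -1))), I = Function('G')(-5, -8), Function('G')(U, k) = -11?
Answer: Rational(-89, 6) ≈ -14.833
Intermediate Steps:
I = -11
Function('L')(c, o) = Add(Rational(-4, 3), Mul(Rational(-1, 6), o)) (Function('L')(c, o) = Add(Mul(o, Rational(-1, 6)), Mul(-8, Rational(1, 6))) = Add(Mul(Rational(-1, 6), o), Rational(-4, 3)) = Add(Rational(-4, 3), Mul(Rational(-1, 6), o)))
Add(I, Function('L')(23, 15)) = Add(-11, Add(Rational(-4, 3), Mul(Rational(-1, 6), 15))) = Add(-11, Add(Rational(-4, 3), Rational(-5, 2))) = Add(-11, Rational(-23, 6)) = Rational(-89, 6)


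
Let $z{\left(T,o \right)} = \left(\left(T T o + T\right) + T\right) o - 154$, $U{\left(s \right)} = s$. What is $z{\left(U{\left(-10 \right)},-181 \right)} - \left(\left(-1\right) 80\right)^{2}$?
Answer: $3273166$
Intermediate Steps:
$z{\left(T,o \right)} = -154 + o \left(2 T + o T^{2}\right)$ ($z{\left(T,o \right)} = \left(\left(T^{2} o + T\right) + T\right) o - 154 = \left(\left(o T^{2} + T\right) + T\right) o - 154 = \left(\left(T + o T^{2}\right) + T\right) o - 154 = \left(2 T + o T^{2}\right) o - 154 = o \left(2 T + o T^{2}\right) - 154 = -154 + o \left(2 T + o T^{2}\right)$)
$z{\left(U{\left(-10 \right)},-181 \right)} - \left(\left(-1\right) 80\right)^{2} = \left(-154 + \left(-10\right)^{2} \left(-181\right)^{2} + 2 \left(-10\right) \left(-181\right)\right) - \left(\left(-1\right) 80\right)^{2} = \left(-154 + 100 \cdot 32761 + 3620\right) - \left(-80\right)^{2} = \left(-154 + 3276100 + 3620\right) - 6400 = 3279566 - 6400 = 3273166$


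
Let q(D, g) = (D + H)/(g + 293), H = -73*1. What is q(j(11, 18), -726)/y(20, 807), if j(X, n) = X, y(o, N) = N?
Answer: 62/349431 ≈ 0.00017743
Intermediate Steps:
H = -73
q(D, g) = (-73 + D)/(293 + g) (q(D, g) = (D - 73)/(g + 293) = (-73 + D)/(293 + g))
q(j(11, 18), -726)/y(20, 807) = ((-73 + 11)/(293 - 726))/807 = (-62/(-433))*(1/807) = -1/433*(-62)*(1/807) = (62/433)*(1/807) = 62/349431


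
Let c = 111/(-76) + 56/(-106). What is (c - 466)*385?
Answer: -725747715/4028 ≈ -1.8018e+5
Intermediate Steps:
c = -8011/4028 (c = 111*(-1/76) + 56*(-1/106) = -111/76 - 28/53 = -8011/4028 ≈ -1.9888)
(c - 466)*385 = (-8011/4028 - 466)*385 = -1885059/4028*385 = -725747715/4028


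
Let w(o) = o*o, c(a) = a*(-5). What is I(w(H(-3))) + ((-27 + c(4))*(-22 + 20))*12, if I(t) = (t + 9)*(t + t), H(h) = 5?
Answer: 2828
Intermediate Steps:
c(a) = -5*a
w(o) = o²
I(t) = 2*t*(9 + t) (I(t) = (9 + t)*(2*t) = 2*t*(9 + t))
I(w(H(-3))) + ((-27 + c(4))*(-22 + 20))*12 = 2*5²*(9 + 5²) + ((-27 - 5*4)*(-22 + 20))*12 = 2*25*(9 + 25) + ((-27 - 20)*(-2))*12 = 2*25*34 - 47*(-2)*12 = 1700 + 94*12 = 1700 + 1128 = 2828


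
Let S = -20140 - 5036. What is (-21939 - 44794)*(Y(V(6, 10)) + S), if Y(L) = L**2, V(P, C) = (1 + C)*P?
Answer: 1389381060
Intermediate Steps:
S = -25176
V(P, C) = P*(1 + C)
(-21939 - 44794)*(Y(V(6, 10)) + S) = (-21939 - 44794)*((6*(1 + 10))**2 - 25176) = -66733*((6*11)**2 - 25176) = -66733*(66**2 - 25176) = -66733*(4356 - 25176) = -66733*(-20820) = 1389381060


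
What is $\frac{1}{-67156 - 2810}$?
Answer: $- \frac{1}{69966} \approx -1.4293 \cdot 10^{-5}$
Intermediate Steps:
$\frac{1}{-67156 - 2810} = \frac{1}{-69966} = - \frac{1}{69966}$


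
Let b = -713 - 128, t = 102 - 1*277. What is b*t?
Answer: 147175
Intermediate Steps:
t = -175 (t = 102 - 277 = -175)
b = -841
b*t = -841*(-175) = 147175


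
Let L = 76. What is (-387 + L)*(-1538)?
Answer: 478318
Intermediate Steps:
(-387 + L)*(-1538) = (-387 + 76)*(-1538) = -311*(-1538) = 478318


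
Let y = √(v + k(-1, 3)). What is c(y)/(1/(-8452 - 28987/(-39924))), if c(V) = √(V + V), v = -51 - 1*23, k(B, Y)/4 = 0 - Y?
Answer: -337408661*2^(¾)*43^(¼)*√I/39924 ≈ -25736.0 - 25736.0*I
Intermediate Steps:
k(B, Y) = -4*Y (k(B, Y) = 4*(0 - Y) = 4*(-Y) = -4*Y)
v = -74 (v = -51 - 23 = -74)
y = I*√86 (y = √(-74 - 4*3) = √(-74 - 12) = √(-86) = I*√86 ≈ 9.2736*I)
c(V) = √2*√V (c(V) = √(2*V) = √2*√V)
c(y)/(1/(-8452 - 28987/(-39924))) = (√2*√(I*√86))/(1/(-8452 - 28987/(-39924))) = (√2*(86^(¼)*√I))/(1/(-8452 - 28987*(-1/39924))) = (2^(¾)*43^(¼)*√I)/(1/(-8452 + 28987/39924)) = (2^(¾)*43^(¼)*√I)/(1/(-337408661/39924)) = (2^(¾)*43^(¼)*√I)/(-39924/337408661) = (2^(¾)*43^(¼)*√I)*(-337408661/39924) = -337408661*2^(¾)*43^(¼)*√I/39924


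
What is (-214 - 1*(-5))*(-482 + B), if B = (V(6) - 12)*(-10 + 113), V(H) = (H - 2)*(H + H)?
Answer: -674234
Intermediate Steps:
V(H) = 2*H*(-2 + H) (V(H) = (-2 + H)*(2*H) = 2*H*(-2 + H))
B = 3708 (B = (2*6*(-2 + 6) - 12)*(-10 + 113) = (2*6*4 - 12)*103 = (48 - 12)*103 = 36*103 = 3708)
(-214 - 1*(-5))*(-482 + B) = (-214 - 1*(-5))*(-482 + 3708) = (-214 + 5)*3226 = -209*3226 = -674234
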